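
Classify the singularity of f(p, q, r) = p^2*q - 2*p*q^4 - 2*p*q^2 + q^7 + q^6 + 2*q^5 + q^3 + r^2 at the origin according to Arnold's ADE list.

D_7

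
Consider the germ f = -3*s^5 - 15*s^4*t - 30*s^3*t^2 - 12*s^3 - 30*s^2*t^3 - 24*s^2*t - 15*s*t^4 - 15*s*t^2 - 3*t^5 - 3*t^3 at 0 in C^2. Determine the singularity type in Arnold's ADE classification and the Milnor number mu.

Type D_{6}, Milnor number mu = 6.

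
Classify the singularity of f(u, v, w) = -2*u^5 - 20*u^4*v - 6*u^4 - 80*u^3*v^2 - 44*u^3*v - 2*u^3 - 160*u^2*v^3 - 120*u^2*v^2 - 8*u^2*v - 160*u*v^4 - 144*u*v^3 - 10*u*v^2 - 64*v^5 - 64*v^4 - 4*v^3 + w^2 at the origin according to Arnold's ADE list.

The Hessian of f at 0 has rank 1. Corank 2; j^3 = -2*(u + v)^2*(u + 2*v) has shape L^2 M (L != M), so D-series; mu = 5 gives D_5.

D_5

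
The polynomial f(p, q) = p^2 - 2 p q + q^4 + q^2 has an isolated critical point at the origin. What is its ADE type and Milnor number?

Type A3, Milnor number mu = 3.

The Hessian of f at 0 is [[2, -2], [-2, 2]] with rank 1, so corank 1. A Groebner basis of the Jacobian ideal J(f) in C{p,q} is {q^3, p - q}; counting standard monomials gives mu = 3. Corank 1: A-series; mu = 3 gives A_3.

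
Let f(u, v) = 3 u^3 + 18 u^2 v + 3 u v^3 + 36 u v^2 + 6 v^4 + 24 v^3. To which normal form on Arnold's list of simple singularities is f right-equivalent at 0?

E_7

The Hessian of f at 0 is [[0, 0], [0, 0]] with rank 0, so corank 2. A Groebner basis of the Jacobian ideal J(f) in C{u,v} is {u^3 + 6*u^2*v + 48*u^2 + 192*u*v + 192*v^2, -6*u^2 + u*v^2 - 24*u*v - 24*v^2, 3*u^2 + 12*u*v + v^3 + 12*v^2}; counting standard monomials gives mu = 7. Corank 2; j^3 = 3*(u + 2*v)^3 is a perfect cube, so E-series; the 4-jet and mu = 7 give E_7.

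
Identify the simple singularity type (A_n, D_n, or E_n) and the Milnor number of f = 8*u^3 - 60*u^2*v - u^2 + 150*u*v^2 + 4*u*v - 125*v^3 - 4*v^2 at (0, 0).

Type A_2, Milnor number mu = 2.

The Hessian of f at 0 has rank 1. Corank 1: A-series; mu = 2 gives A_2.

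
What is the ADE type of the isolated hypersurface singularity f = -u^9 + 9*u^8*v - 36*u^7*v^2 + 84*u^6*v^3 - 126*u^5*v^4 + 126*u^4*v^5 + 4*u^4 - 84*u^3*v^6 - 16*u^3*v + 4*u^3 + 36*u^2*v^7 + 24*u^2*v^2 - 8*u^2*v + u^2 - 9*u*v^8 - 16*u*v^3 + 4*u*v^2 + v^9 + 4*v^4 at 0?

A_8

The Hessian of f at 0 is [[2, 0], [0, 0]] with rank 1, so corank 1. A Groebner basis of the Jacobian ideal J(f) in C{u,v} is {21*u*v^2/4 - 9*u*v/4 + 7*u/32 + v^5 + 5*v^4/4 - 11*v^3/4 + 7*v^2/16, u*v^3 - 5*u*v^2/4 + 3*u*v/8 - u/32 - 3*v^4/4 + v^3/2 - v^2/16, u^2 - 2*u*v + u/2 + v^2}; counting standard monomials gives mu = 8. Corank 1: A-series; mu = 8 gives A_8.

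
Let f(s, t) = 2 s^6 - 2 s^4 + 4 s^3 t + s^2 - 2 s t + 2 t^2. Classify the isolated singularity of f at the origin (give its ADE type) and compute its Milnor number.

The Hessian of f at 0 has rank 2. Corank 0: nondegenerate Morse point, so A_1.

Type A_{1}, Milnor number mu = 1.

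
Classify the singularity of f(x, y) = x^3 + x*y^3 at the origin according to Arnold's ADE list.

E_7

The Hessian of f at 0 is [[0, 0], [0, 0]] with rank 0, so corank 2. A Groebner basis of the Jacobian ideal J(f) in C{x,y} is {x^3, x*y^2, 3*x^2 + y^3}; counting standard monomials gives mu = 7. Corank 2; j^3 = x^3 is a perfect cube, so E-series; the 4-jet and mu = 7 give E_7.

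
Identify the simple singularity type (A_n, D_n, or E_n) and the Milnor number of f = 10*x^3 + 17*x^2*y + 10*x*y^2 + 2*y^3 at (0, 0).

The Hessian of f at 0 has rank 0. Corank 2; j^3 = (2*x + y)*(5*x^2 + 6*x*y + 2*y^2) splits into three distinct lines over C (the quadratic factor has nonzero discriminant), so D_4.

Type D_4, Milnor number mu = 4.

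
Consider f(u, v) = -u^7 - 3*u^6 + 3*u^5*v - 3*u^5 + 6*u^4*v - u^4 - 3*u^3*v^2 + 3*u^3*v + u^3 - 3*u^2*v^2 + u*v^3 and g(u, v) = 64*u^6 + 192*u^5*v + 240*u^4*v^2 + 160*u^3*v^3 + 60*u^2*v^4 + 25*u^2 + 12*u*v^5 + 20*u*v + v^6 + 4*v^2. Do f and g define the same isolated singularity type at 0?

No.

The Hessian of f at 0 has rank 0. Corank 2; j^3 = u^3 is a perfect cube, so E-series; the 4-jet and mu = 7 give E_7. The Hessian of g at 0 has rank 1. Corank 1: A-series; mu = 5 gives A_5. f is E_7 but g is A_5, hence not right-equivalent.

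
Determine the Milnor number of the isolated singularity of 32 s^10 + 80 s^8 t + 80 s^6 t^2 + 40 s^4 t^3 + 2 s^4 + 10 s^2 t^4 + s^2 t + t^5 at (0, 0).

6

The Hessian of f at 0 is [[0, 0], [0, 0]] with rank 0, so corank 2. A Groebner basis of the Jacobian ideal J(f) in C{s,t} is {s^2/5 + t^4, s^3, s*t}; counting standard monomials gives mu = 6. Corank 2; j^3 = s^2*t has shape L^2 M (L != M), so D-series; mu = 6 gives D_6.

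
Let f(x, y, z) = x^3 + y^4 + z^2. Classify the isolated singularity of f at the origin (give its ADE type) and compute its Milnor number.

Type E_6, Milnor number mu = 6.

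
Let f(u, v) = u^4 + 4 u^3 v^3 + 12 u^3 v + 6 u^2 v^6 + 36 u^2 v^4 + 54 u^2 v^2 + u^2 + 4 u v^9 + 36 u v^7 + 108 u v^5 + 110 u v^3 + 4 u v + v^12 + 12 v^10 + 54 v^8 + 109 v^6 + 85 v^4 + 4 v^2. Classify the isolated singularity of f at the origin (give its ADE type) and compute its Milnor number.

Type A3, Milnor number mu = 3.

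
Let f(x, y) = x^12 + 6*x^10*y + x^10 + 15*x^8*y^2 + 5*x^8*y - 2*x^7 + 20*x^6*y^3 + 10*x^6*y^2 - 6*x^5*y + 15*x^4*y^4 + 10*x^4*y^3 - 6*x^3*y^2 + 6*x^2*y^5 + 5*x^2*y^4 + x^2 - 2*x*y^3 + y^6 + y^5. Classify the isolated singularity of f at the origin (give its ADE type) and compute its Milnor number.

The Hessian of f at 0 has rank 1. Corank 1: A-series; mu = 4 gives A_4.

Type A_{4}, Milnor number mu = 4.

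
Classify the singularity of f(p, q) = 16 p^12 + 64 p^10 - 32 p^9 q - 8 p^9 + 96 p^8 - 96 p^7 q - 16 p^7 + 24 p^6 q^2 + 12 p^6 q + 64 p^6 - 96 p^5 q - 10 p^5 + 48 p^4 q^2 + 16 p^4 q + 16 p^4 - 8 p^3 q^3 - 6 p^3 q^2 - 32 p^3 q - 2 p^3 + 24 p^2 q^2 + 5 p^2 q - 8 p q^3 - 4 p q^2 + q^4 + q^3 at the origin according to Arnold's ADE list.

D_{5}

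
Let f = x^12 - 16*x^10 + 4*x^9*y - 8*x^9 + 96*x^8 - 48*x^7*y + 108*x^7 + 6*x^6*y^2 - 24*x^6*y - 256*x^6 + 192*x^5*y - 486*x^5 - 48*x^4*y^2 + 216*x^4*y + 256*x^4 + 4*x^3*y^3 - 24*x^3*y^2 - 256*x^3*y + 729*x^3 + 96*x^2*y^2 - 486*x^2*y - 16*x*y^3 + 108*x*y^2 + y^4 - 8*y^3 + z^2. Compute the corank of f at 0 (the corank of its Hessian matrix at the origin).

The Hessian at 0 is [[0, 0, 0], [0, 0, 0], [0, 0, 2]] of rank 1; hence corank 2.

2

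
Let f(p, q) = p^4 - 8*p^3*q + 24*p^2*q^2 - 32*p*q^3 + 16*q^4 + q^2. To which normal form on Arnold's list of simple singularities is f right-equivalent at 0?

A_3

The Hessian of f at 0 is [[0, 0], [0, 2]] with rank 1, so corank 1. A Groebner basis of the Jacobian ideal J(f) in C{p,q} is {p^3, q}; counting standard monomials gives mu = 3. Corank 1: A-series; mu = 3 gives A_3.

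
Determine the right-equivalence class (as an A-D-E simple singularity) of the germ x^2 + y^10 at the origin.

A9

The Hessian of f at 0 has rank 1. Corank 1: A-series; mu = 9 gives A_9.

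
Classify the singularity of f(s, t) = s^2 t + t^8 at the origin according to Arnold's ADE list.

D_{9}

The Hessian of f at 0 is [[0, 0], [0, 0]] with rank 0, so corank 2. A Groebner basis of the Jacobian ideal J(f) in C{s,t} is {s^2/8 + t^7, s^3, s*t}; counting standard monomials gives mu = 9. Corank 2; j^3 = s^2*t has shape L^2 M (L != M), so D-series; mu = 9 gives D_9.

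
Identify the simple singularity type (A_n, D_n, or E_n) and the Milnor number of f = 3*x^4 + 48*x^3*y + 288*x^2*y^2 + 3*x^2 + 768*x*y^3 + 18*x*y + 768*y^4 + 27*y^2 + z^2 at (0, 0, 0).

The Hessian of f at 0 has rank 2. Corank 1: A-series; mu = 3 gives A_3.

Type A3, Milnor number mu = 3.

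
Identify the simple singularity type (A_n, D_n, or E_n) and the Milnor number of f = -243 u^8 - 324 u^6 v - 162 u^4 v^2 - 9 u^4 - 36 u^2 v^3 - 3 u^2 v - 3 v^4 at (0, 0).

The Hessian of f at 0 has rank 0. Corank 2; j^3 = -3*u^2*v has shape L^2 M (L != M), so D-series; mu = 5 gives D_5.

Type D_5, Milnor number mu = 5.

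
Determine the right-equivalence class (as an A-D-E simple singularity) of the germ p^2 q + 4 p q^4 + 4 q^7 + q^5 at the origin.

The Hessian of f at 0 is [[0, 0], [0, 0]] with rank 0, so corank 2. A Groebner basis of the Jacobian ideal J(f) in C{p,q} is {p*q/2 + q^4, p*q^2, p^2 - 5*p*q/2}; counting standard monomials gives mu = 6. Corank 2; j^3 = p^2*q has shape L^2 M (L != M), so D-series; mu = 6 gives D_6.

D_6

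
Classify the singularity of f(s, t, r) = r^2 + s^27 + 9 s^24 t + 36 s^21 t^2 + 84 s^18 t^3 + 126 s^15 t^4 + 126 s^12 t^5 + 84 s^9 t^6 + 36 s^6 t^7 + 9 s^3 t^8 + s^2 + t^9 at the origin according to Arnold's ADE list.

A8

The Hessian of f at 0 has rank 2. Corank 1: A-series; mu = 8 gives A_8.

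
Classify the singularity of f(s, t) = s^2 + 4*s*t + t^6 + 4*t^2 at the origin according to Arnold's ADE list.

A5

The Hessian of f at 0 is [[2, 4], [4, 8]] with rank 1, so corank 1. A Groebner basis of the Jacobian ideal J(f) in C{s,t} is {t^5, s + 2*t}; counting standard monomials gives mu = 5. Corank 1: A-series; mu = 5 gives A_5.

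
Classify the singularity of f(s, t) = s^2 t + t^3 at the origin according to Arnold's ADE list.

The Hessian of f at 0 is [[0, 0], [0, 0]] with rank 0, so corank 2. A Groebner basis of the Jacobian ideal J(f) in C{s,t} is {t^3, s^2 + 3*t^2, s*t}; counting standard monomials gives mu = 4. Corank 2; j^3 = t*(s^2 + t^2) splits into three distinct lines over C (the quadratic factor has nonzero discriminant), so D_4.

D_{4}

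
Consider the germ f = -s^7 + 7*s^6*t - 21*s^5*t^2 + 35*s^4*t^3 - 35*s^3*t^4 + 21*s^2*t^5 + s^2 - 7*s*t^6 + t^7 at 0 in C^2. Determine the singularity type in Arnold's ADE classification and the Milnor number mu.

The Hessian of f at 0 has rank 1. Corank 1: A-series; mu = 6 gives A_6.

Type A_6, Milnor number mu = 6.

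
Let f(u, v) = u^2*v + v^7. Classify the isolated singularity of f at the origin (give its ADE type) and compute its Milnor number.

Type D_8, Milnor number mu = 8.

The Hessian of f at 0 is [[0, 0], [0, 0]] with rank 0, so corank 2. A Groebner basis of the Jacobian ideal J(f) in C{u,v} is {u^2/7 + v^6, u^3, u*v}; counting standard monomials gives mu = 8. Corank 2; j^3 = u^2*v has shape L^2 M (L != M), so D-series; mu = 8 gives D_8.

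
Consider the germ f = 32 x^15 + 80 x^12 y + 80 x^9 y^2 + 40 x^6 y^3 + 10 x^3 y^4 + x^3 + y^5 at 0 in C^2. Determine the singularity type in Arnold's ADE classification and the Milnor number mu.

Type E_8, Milnor number mu = 8.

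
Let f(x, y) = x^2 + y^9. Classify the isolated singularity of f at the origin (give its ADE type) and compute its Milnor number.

The Hessian of f at 0 has rank 1. Corank 1: A-series; mu = 8 gives A_8.

Type A_{8}, Milnor number mu = 8.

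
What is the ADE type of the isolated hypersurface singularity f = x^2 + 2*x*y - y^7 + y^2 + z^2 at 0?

The Hessian of f at 0 has rank 2. Corank 1: A-series; mu = 6 gives A_6.

A_6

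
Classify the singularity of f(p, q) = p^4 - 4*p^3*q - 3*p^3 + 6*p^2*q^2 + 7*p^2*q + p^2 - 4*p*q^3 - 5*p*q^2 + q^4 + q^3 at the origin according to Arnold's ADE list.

A_2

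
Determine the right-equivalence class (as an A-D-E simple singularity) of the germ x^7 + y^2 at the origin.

A6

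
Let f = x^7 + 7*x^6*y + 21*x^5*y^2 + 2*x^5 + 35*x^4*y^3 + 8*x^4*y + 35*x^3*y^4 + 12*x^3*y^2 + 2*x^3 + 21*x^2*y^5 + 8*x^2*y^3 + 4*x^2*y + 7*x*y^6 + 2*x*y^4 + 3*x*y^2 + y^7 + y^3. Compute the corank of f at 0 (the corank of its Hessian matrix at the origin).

2

Hessian at 0 has rank 0.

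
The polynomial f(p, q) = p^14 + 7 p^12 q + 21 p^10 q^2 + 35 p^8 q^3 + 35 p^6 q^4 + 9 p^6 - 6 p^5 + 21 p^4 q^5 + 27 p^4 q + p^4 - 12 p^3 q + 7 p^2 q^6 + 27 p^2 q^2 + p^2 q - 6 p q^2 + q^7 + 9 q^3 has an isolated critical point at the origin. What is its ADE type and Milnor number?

The Hessian of f at 0 has rank 0. Corank 2; j^3 = q*(p - 3*q)^2 has shape L^2 M (L != M), so D-series; mu = 8 gives D_8.

Type D8, Milnor number mu = 8.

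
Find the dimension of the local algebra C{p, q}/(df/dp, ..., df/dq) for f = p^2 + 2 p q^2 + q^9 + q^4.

8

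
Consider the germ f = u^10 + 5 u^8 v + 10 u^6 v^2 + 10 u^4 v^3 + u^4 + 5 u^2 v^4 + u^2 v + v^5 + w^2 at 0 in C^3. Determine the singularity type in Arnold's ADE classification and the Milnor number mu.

Type D6, Milnor number mu = 6.

The Hessian of f at 0 is [[0, 0, 0], [0, 0, 0], [0, 0, 2]] with rank 1, so corank 2. A Groebner basis of the Jacobian ideal J(f) in C{u,v,w} is {u^2/5 + v^4, u^3, u*v, w}; counting standard monomials gives mu = 6. Corank 2; j^3 = u^2*v has shape L^2 M (L != M), so D-series; mu = 6 gives D_6.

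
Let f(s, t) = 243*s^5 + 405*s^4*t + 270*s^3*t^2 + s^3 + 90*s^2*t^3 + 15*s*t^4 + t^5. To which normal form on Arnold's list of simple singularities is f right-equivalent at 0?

E8

The Hessian of f at 0 has rank 0. Corank 2; j^3 = s^3 is a perfect cube, so E-series; the 5-jet and mu = 8 give E_8.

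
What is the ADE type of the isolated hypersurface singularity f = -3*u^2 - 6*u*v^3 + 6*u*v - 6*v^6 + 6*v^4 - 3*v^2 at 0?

A_{5}

The Hessian of f at 0 is [[-6, 6], [6, -6]] with rank 1, so corank 1. A Groebner basis of the Jacobian ideal J(f) in C{u,v} is {u*v^2 + u - v, u + v^3 - v, u^2 - 2*u*v + v^2}; counting standard monomials gives mu = 5. Corank 1: A-series; mu = 5 gives A_5.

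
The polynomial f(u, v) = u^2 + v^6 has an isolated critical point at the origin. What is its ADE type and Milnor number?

The Hessian of f at 0 has rank 1. Corank 1: A-series; mu = 5 gives A_5.

Type A_5, Milnor number mu = 5.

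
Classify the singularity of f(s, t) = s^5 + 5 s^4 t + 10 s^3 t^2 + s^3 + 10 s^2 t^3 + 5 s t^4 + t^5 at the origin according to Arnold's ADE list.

The Hessian of f at 0 has rank 0. Corank 2; j^3 = s^3 is a perfect cube, so E-series; the 5-jet and mu = 8 give E_8.

E_{8}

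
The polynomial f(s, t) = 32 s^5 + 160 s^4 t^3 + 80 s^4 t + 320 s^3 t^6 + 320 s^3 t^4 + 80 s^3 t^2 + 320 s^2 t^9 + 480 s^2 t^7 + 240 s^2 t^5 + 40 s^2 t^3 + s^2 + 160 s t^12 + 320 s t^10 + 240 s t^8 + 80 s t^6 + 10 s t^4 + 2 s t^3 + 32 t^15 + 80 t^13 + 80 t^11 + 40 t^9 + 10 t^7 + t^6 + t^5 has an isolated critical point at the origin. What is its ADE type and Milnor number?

Type A_{4}, Milnor number mu = 4.

The Hessian of f at 0 has rank 1. Corank 1: A-series; mu = 4 gives A_4.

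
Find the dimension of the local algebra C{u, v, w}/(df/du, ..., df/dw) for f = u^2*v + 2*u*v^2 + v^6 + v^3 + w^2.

The Hessian of f at 0 is [[0, 0, 0], [0, 0, 0], [0, 0, 2]] with rank 1, so corank 2. A Groebner basis of the Jacobian ideal J(f) in C{u,v,w} is {u^2/6 + v^5 - v^2/6, u^3 + v^3, u*v + v^2, w}; counting standard monomials gives mu = 7. Corank 2; j^3 = v*(u + v)^2 has shape L^2 M (L != M), so D-series; mu = 7 gives D_7.

7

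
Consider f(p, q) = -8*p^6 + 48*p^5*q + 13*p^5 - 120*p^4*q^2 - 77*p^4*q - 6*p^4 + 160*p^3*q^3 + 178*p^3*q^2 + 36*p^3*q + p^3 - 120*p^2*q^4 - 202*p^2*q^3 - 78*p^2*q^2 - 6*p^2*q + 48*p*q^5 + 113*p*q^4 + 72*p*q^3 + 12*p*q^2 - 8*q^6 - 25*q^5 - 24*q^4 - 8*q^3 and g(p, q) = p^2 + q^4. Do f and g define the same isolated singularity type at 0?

No.

The Hessian of f at 0 is [[0, 0], [0, 0]] with rank 0, so corank 2. A Groebner basis of the Jacobian ideal J(f) in C{p,q} is {7*p^2/32 + p*q^3 - 7*p*q^2/8 - 7*p*q/8 + 7*q^3/4 + 7*q^2/8, p^2/8 - p*q^2/2 - p*q/2 + q^4 + q^3 + q^2/2, p^3 - 3*p^2/4 - 9*p*q^2 + 3*p*q + 10*q^3 - 3*q^2, p^2*q - p^2/8 - 7*p*q^2/2 + p*q/2 + 3*q^3 - q^2/2}; counting standard monomials gives mu = 8. Corank 2; j^3 = (p - 2*q)^3 is a perfect cube, so E-series; the 5-jet and mu = 8 give E_8. The Hessian of g at 0 is [[2, 0], [0, 0]] with rank 1, so corank 1. A Groebner basis of the Jacobian ideal J(g) in C{p,q} is {q^3, p}; counting standard monomials gives mu = 3. Corank 1: A-series; mu = 3 gives A_3. f is E_8 but g is A_3, hence not right-equivalent.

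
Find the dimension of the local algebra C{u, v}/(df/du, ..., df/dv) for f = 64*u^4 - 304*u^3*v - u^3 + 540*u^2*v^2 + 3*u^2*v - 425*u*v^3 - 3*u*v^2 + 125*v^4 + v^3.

The Hessian of f at 0 has rank 0. Corank 2; j^3 = -(u - v)^3 is a perfect cube, so E-series; the 4-jet and mu = 7 give E_7.

7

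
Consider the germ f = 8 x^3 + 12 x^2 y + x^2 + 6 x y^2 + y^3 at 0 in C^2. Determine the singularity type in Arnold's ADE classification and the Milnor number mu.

Type A_2, Milnor number mu = 2.

The Hessian of f at 0 has rank 1. Corank 1: A-series; mu = 2 gives A_2.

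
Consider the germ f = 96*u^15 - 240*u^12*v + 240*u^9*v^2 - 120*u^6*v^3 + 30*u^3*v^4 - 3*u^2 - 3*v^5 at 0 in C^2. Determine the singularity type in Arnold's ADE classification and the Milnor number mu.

The Hessian of f at 0 has rank 1. Corank 1: A-series; mu = 4 gives A_4.

Type A4, Milnor number mu = 4.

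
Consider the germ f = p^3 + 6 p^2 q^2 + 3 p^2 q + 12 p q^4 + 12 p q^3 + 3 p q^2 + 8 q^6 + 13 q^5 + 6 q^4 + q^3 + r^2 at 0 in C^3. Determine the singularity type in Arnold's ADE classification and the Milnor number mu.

The Hessian of f at 0 has rank 1. Corank 2; j^3 = (p + q)^3 is a perfect cube, so E-series; the 5-jet and mu = 8 give E_8.

Type E_8, Milnor number mu = 8.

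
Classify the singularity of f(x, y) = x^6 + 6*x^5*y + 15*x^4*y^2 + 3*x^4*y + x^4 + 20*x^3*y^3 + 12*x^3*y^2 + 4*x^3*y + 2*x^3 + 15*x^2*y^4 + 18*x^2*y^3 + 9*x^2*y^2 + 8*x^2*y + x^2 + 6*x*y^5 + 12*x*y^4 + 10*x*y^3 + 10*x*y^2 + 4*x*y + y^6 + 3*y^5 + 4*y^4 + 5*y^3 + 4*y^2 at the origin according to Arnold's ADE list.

The Hessian of f at 0 has rank 1. Corank 1: A-series; mu = 2 gives A_2.

A2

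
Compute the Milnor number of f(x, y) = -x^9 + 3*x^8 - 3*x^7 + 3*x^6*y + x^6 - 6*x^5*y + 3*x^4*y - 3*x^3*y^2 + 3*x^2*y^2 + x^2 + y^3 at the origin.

2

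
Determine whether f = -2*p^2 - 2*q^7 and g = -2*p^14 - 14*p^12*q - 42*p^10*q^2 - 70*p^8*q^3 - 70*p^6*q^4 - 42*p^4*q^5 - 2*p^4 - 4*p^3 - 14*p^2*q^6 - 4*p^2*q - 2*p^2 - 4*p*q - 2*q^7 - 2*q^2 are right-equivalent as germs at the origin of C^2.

Yes.

The Hessian of f at 0 has rank 1. Corank 1: A-series; mu = 6 gives A_6. The Hessian of g at 0 has rank 1. Corank 1: A-series; mu = 6 gives A_6. Both have type A_6, hence right-equivalent.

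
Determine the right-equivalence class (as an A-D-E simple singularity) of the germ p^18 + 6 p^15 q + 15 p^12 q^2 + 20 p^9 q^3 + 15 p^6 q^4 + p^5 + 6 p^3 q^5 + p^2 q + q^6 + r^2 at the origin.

D7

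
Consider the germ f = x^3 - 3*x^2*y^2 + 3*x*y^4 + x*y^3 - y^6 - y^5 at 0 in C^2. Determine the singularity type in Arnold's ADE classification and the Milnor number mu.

The Hessian of f at 0 has rank 0. Corank 2; j^3 = x^3 is a perfect cube, so E-series; the 4-jet and mu = 7 give E_7.

Type E7, Milnor number mu = 7.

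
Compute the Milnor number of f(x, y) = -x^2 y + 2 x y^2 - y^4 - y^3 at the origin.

5

The Hessian of f at 0 is [[0, 0], [0, 0]] with rank 0, so corank 2. A Groebner basis of the Jacobian ideal J(f) in C{x,y} is {x^3 + x^2/4 - y^2/4, x^2/4 + y^3 - y^2/4, x*y - y^2}; counting standard monomials gives mu = 5. Corank 2; j^3 = -y*(x - y)^2 has shape L^2 M (L != M), so D-series; mu = 5 gives D_5.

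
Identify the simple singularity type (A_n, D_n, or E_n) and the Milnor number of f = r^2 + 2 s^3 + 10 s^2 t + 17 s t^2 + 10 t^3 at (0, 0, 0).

Type D_4, Milnor number mu = 4.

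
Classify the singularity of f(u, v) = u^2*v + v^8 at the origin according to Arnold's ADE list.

The Hessian of f at 0 has rank 0. Corank 2; j^3 = u^2*v has shape L^2 M (L != M), so D-series; mu = 9 gives D_9.

D_{9}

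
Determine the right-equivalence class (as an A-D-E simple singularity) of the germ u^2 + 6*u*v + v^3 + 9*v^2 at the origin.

A2

The Hessian of f at 0 has rank 1. Corank 1: A-series; mu = 2 gives A_2.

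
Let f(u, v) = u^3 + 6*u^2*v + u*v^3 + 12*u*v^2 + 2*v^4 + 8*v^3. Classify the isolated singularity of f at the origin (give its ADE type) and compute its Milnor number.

Type E_7, Milnor number mu = 7.

The Hessian of f at 0 has rank 0. Corank 2; j^3 = (u + 2*v)^3 is a perfect cube, so E-series; the 4-jet and mu = 7 give E_7.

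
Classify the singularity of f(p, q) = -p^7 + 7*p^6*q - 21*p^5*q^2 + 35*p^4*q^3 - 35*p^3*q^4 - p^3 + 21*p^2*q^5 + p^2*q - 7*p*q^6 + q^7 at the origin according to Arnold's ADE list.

D_8

The Hessian of f at 0 has rank 0. Corank 2; j^3 = -p^2*(p - q) has shape L^2 M (L != M), so D-series; mu = 8 gives D_8.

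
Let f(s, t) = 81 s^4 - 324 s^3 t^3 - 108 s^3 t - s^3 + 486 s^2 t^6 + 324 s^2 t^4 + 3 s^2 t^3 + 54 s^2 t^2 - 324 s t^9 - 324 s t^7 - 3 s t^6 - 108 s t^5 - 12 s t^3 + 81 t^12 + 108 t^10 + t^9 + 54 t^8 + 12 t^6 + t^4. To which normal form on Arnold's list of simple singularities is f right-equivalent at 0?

E_6

The Hessian of f at 0 has rank 0. Corank 2; j^3 = -s^3 is a perfect cube, so E-series; the 4-jet and mu = 6 give E_6.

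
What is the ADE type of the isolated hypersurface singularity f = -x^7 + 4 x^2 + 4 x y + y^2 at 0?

A_6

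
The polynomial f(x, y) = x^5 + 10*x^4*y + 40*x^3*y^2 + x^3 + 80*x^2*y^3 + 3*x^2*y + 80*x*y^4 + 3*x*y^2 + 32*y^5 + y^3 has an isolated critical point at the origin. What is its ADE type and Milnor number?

Type E_8, Milnor number mu = 8.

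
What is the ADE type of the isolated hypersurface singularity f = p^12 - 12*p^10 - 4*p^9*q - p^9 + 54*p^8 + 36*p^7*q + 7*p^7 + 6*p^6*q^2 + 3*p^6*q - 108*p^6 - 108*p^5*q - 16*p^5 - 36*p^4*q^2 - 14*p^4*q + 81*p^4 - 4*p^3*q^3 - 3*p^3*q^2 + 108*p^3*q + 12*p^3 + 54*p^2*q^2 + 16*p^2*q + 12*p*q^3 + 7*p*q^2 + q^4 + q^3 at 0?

The Hessian of f at 0 has rank 0. Corank 2; j^3 = (2*p + q)^2*(3*p + q) has shape L^2 M (L != M), so D-series; mu = 5 gives D_5.

D_5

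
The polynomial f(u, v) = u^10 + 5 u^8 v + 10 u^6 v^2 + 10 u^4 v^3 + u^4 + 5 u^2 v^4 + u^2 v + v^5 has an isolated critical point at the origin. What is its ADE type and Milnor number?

Type D_{6}, Milnor number mu = 6.

The Hessian of f at 0 has rank 0. Corank 2; j^3 = u^2*v has shape L^2 M (L != M), so D-series; mu = 6 gives D_6.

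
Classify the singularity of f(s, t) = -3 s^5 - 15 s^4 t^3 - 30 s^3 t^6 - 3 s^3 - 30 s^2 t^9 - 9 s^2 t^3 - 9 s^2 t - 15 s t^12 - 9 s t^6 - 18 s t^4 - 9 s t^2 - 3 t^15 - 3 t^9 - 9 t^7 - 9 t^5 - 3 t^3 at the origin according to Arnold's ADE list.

E_{8}

The Hessian of f at 0 has rank 0. Corank 2; j^3 = -3*(s + t)^3 is a perfect cube, so E-series; the 5-jet and mu = 8 give E_8.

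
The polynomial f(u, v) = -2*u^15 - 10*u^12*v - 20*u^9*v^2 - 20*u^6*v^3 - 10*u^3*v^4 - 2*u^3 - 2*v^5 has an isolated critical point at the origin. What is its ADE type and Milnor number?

Type E_{8}, Milnor number mu = 8.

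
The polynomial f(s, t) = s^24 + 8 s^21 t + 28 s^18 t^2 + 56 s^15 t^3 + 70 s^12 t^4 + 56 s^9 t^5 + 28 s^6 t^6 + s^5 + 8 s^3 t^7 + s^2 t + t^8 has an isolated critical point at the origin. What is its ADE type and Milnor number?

Type D9, Milnor number mu = 9.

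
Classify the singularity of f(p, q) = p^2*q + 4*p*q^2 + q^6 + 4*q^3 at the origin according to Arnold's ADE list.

D_{7}

The Hessian of f at 0 has rank 0. Corank 2; j^3 = q*(p + 2*q)^2 has shape L^2 M (L != M), so D-series; mu = 7 gives D_7.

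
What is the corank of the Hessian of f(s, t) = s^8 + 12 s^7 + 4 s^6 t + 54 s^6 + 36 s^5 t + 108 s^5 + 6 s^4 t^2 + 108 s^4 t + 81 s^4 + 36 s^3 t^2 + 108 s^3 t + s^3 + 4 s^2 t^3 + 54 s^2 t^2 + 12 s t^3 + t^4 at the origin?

The Hessian at 0 is [[0, 0], [0, 0]] of rank 0; hence corank 2.

2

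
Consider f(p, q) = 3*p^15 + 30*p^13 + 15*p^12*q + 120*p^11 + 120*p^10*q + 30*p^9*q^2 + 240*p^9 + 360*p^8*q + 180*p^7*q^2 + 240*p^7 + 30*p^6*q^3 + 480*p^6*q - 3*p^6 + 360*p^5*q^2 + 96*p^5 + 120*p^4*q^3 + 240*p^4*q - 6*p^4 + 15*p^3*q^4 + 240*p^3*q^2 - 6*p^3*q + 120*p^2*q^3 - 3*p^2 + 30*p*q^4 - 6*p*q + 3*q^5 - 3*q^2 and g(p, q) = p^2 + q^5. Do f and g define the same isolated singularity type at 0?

The Hessian of f at 0 has rank 1. Corank 1: A-series; mu = 4 gives A_4. The Hessian of g at 0 has rank 1. Corank 1: A-series; mu = 4 gives A_4. Both have type A_4, hence right-equivalent.

Yes.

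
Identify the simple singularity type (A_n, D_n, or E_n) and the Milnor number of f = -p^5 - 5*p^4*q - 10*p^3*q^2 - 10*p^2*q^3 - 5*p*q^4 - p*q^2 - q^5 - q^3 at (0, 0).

Type D_6, Milnor number mu = 6.

The Hessian of f at 0 has rank 0. Corank 2; j^3 = -q^2*(p + q) has shape L^2 M (L != M), so D-series; mu = 6 gives D_6.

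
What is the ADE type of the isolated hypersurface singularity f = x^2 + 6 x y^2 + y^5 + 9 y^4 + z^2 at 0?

The Hessian of f at 0 is [[2, 0, 0], [0, 0, 0], [0, 0, 2]] with rank 2, so corank 1. A Groebner basis of the Jacobian ideal J(f) in C{x,y,z} is {x^2, x/3 + y^2, z}; counting standard monomials gives mu = 4. Corank 1: A-series; mu = 4 gives A_4.

A_4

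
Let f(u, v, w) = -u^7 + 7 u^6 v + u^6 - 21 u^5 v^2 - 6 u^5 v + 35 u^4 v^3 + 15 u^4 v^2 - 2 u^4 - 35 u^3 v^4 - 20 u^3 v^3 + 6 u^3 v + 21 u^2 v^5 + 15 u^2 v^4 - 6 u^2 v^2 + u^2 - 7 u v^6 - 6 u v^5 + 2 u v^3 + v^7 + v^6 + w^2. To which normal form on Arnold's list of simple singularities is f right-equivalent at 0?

The Hessian of f at 0 has rank 2. Corank 1: A-series; mu = 6 gives A_6.

A_{6}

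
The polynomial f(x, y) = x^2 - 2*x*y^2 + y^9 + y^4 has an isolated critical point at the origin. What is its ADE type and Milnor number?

The Hessian of f at 0 is [[2, 0], [0, 0]] with rank 1, so corank 1. A Groebner basis of the Jacobian ideal J(f) in C{x,y} is {x^4, -x + y^2}; counting standard monomials gives mu = 8. Corank 1: A-series; mu = 8 gives A_8.

Type A_8, Milnor number mu = 8.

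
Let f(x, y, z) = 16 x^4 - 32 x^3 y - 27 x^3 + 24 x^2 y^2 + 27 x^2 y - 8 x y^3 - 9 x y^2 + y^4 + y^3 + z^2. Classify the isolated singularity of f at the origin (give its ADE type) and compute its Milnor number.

Type E6, Milnor number mu = 6.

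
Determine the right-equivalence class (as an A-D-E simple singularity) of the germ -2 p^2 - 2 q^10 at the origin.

A_9

The Hessian of f at 0 is [[-4, 0], [0, 0]] with rank 1, so corank 1. A Groebner basis of the Jacobian ideal J(f) in C{p,q} is {q^9, p}; counting standard monomials gives mu = 9. Corank 1: A-series; mu = 9 gives A_9.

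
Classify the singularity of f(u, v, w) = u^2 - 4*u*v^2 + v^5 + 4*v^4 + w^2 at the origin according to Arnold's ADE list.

A4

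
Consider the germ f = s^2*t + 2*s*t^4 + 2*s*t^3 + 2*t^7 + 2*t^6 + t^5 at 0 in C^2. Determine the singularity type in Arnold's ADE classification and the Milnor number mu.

The Hessian of f at 0 is [[0, 0], [0, 0]] with rank 0, so corank 2. A Groebner basis of the Jacobian ideal J(f) in C{s,t} is {-s^2/6 + s*t^3 - 4*s*t^2/3 + 7*s*t/6 + 7*t^3/6, s*t + t^4 + t^3, s^3 - s^2/6 - s*t^2/3 + s*t/6 + t^3/6, s^2*t + s^2/3 + 5*s*t^2/3 - 4*s*t/3 - 4*t^3/3}; counting standard monomials gives mu = 8. Corank 2; j^3 = s^2*t has shape L^2 M (L != M), so D-series; mu = 8 gives D_8.

Type D_{8}, Milnor number mu = 8.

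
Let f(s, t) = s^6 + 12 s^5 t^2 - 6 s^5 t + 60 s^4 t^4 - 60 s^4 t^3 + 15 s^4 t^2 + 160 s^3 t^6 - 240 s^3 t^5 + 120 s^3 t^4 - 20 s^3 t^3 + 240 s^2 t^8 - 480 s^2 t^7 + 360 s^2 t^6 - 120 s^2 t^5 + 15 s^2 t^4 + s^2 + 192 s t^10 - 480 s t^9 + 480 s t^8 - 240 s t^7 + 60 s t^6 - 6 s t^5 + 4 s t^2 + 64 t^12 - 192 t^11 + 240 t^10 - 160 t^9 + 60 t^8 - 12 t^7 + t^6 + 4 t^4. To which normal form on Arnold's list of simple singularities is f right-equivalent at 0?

A5

The Hessian of f at 0 is [[2, 0], [0, 0]] with rank 1, so corank 1. A Groebner basis of the Jacobian ideal J(f) in C{s,t} is {s^3, s^2*t, s/2 + t^2}; counting standard monomials gives mu = 5. Corank 1: A-series; mu = 5 gives A_5.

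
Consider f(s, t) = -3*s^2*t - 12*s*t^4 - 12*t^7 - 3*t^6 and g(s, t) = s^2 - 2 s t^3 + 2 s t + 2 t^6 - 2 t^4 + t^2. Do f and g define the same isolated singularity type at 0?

The Hessian of f at 0 has rank 0. Corank 2; j^3 = -3*s^2*t has shape L^2 M (L != M), so D-series; mu = 7 gives D_7. The Hessian of g at 0 has rank 1. Corank 1: A-series; mu = 5 gives A_5. f is D_7 but g is A_5, hence not right-equivalent.

No.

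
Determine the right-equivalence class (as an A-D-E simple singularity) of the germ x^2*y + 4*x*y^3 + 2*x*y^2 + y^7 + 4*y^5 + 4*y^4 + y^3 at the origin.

D_{8}

The Hessian of f at 0 is [[0, 0], [0, 0]] with rank 0, so corank 2. A Groebner basis of the Jacobian ideal J(f) in C{x,y} is {x^2*y^2 - x^2*y + 4*x^2/7 - 5*x*y^2/14 + 23*x*y/28 + y^2/4, x^3 + 3*x^2*y - 8*x^2/7 + 5*x*y^2/7 - 23*x*y/14 - y^2/2, x*y/2 + y^3 + y^2/2}; counting standard monomials gives mu = 8. Corank 2; j^3 = y*(x + y)^2 has shape L^2 M (L != M), so D-series; mu = 8 gives D_8.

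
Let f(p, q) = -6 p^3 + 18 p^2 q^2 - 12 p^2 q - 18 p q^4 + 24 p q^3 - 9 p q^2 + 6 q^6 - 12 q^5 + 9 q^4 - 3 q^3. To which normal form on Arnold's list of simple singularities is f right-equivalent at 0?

D_4

The Hessian of f at 0 has rank 0. Corank 2; j^3 = -3*(p + q)*(2*p^2 + 2*p*q + q^2) splits into three distinct lines over C (the quadratic factor has nonzero discriminant), so D_4.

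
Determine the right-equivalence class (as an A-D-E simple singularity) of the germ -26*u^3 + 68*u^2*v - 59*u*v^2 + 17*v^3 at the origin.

D_4

The Hessian of f at 0 has rank 0. Corank 2; j^3 = -(u - v)*(26*u^2 - 42*u*v + 17*v^2) splits into three distinct lines over C (the quadratic factor has nonzero discriminant), so D_4.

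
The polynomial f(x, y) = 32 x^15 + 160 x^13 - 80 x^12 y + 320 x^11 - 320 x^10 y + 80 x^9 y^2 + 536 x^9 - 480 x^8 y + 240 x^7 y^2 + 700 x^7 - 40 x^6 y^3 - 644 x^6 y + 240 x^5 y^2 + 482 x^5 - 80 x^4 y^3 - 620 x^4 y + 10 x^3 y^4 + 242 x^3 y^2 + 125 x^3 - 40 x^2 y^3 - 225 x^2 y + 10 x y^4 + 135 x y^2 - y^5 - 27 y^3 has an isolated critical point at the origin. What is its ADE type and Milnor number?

Type E8, Milnor number mu = 8.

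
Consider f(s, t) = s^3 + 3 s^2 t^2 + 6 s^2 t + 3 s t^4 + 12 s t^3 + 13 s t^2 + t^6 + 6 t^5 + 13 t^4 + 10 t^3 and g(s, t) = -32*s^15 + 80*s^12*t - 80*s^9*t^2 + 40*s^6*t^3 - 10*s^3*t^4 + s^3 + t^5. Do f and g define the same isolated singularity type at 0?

The Hessian of f at 0 has rank 0. Corank 2; j^3 = (s + 2*t)*(s^2 + 4*s*t + 5*t^2) splits into three distinct lines over C (the quadratic factor has nonzero discriminant), so D_4. The Hessian of g at 0 has rank 0. Corank 2; j^3 = s^3 is a perfect cube, so E-series; the 5-jet and mu = 8 give E_8. f is D_4 but g is E_8, hence not right-equivalent.

No.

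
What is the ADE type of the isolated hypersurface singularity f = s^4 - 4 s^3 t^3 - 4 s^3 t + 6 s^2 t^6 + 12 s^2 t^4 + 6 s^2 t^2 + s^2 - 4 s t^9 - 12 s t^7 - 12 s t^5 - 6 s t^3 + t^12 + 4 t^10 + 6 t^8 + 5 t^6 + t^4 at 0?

The Hessian of f at 0 has rank 1. Corank 1: A-series; mu = 3 gives A_3.

A_3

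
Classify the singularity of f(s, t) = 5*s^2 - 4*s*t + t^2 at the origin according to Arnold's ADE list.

A_{1}

The Hessian of f at 0 has rank 2. Corank 0: nondegenerate Morse point, so A_1.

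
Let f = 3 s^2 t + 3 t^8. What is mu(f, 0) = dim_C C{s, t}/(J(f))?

The Hessian of f at 0 is [[0, 0], [0, 0]] with rank 0, so corank 2. A Groebner basis of the Jacobian ideal J(f) in C{s,t} is {s^2/8 + t^7, s^3, s*t}; counting standard monomials gives mu = 9. Corank 2; j^3 = 3*s^2*t has shape L^2 M (L != M), so D-series; mu = 9 gives D_9.

9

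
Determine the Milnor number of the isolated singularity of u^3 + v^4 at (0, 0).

6

The Hessian of f at 0 is [[0, 0], [0, 0]] with rank 0, so corank 2. A Groebner basis of the Jacobian ideal J(f) in C{u,v} is {v^3, u^2}; counting standard monomials gives mu = 6. Corank 2; j^3 = u^3 is a perfect cube, so E-series; the 4-jet and mu = 6 give E_6.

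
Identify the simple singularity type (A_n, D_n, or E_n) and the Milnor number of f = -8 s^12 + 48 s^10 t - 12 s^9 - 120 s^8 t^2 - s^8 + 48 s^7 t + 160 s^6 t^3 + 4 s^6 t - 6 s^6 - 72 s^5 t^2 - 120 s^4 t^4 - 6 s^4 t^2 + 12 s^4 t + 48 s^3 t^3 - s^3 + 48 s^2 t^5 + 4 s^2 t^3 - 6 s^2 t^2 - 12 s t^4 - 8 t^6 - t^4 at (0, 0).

The Hessian of f at 0 is [[0, 0], [0, 0]] with rank 0, so corank 2. A Groebner basis of the Jacobian ideal J(f) in C{s,t} is {s^3, s^2*t, s^2/4 + s*t^2, t^3}; counting standard monomials gives mu = 6. Corank 2; j^3 = -s^3 is a perfect cube, so E-series; the 4-jet and mu = 6 give E_6.

Type E6, Milnor number mu = 6.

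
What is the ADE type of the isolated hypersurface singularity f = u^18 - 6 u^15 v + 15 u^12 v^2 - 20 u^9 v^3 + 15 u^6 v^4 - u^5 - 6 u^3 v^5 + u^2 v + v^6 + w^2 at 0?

The Hessian of f at 0 is [[0, 0, 0], [0, 0, 0], [0, 0, 2]] with rank 1, so corank 2. A Groebner basis of the Jacobian ideal J(f) in C{u,v,w} is {u^2/6 + v^5, u^3, u*v, w}; counting standard monomials gives mu = 7. Corank 2; j^3 = u^2*v has shape L^2 M (L != M), so D-series; mu = 7 gives D_7.

D7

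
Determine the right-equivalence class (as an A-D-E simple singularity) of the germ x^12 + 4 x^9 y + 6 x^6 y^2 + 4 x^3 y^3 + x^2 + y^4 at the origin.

The Hessian of f at 0 is [[2, 0], [0, 0]] with rank 1, so corank 1. A Groebner basis of the Jacobian ideal J(f) in C{x,y} is {y^3, x}; counting standard monomials gives mu = 3. Corank 1: A-series; mu = 3 gives A_3.

A3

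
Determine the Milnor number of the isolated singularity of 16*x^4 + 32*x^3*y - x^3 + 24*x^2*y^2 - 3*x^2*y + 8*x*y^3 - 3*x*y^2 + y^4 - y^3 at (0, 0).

The Hessian of f at 0 has rank 0. Corank 2; j^3 = -(x + y)^3 is a perfect cube, so E-series; the 4-jet and mu = 6 give E_6.

6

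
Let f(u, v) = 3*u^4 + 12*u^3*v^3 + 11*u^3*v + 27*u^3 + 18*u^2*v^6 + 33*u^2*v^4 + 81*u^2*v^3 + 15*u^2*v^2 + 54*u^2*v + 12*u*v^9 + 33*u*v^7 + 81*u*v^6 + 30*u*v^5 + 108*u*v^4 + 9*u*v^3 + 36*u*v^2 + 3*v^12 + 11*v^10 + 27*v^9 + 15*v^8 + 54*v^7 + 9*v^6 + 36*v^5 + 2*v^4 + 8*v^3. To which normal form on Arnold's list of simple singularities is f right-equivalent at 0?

E_7

The Hessian of f at 0 has rank 0. Corank 2; j^3 = (3*u + 2*v)^3 is a perfect cube, so E-series; the 4-jet and mu = 7 give E_7.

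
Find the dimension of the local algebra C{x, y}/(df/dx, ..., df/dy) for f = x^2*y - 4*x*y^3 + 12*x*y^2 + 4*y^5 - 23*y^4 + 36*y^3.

The Hessian of f at 0 is [[0, 0], [0, 0]] with rank 0, so corank 2. A Groebner basis of the Jacobian ideal J(f) in C{x,y} is {x*y^2 + 3*x*y + 18*y^2, -x*y/2 + y^3 - 3*y^2, x^2 + 14*x*y + 48*y^2}; counting standard monomials gives mu = 5. Corank 2; j^3 = y*(x + 6*y)^2 has shape L^2 M (L != M), so D-series; mu = 5 gives D_5.

5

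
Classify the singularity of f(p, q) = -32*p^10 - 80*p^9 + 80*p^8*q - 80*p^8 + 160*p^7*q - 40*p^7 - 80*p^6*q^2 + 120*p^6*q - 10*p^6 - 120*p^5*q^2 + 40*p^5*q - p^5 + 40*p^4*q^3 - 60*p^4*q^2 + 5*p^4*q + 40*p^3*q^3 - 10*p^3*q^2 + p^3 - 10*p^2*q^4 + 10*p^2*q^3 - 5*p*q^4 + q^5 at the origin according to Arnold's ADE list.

E_{8}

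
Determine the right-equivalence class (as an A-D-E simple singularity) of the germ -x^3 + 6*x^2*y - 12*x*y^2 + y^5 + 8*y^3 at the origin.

The Hessian of f at 0 has rank 0. Corank 2; j^3 = -(x - 2*y)^3 is a perfect cube, so E-series; the 5-jet and mu = 8 give E_8.

E_{8}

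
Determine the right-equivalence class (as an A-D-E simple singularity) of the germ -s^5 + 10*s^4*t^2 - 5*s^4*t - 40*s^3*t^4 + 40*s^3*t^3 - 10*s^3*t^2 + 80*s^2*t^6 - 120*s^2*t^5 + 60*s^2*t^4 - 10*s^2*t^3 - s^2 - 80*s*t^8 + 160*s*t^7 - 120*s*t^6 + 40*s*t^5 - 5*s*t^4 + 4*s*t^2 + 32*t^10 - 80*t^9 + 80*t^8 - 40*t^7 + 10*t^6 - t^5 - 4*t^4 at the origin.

A_{4}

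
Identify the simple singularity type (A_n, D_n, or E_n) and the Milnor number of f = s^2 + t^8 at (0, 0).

Type A7, Milnor number mu = 7.

The Hessian of f at 0 has rank 1. Corank 1: A-series; mu = 7 gives A_7.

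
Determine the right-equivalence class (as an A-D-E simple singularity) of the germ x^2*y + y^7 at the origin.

The Hessian of f at 0 is [[0, 0], [0, 0]] with rank 0, so corank 2. A Groebner basis of the Jacobian ideal J(f) in C{x,y} is {x^2/7 + y^6, x^3, x*y}; counting standard monomials gives mu = 8. Corank 2; j^3 = x^2*y has shape L^2 M (L != M), so D-series; mu = 8 gives D_8.

D8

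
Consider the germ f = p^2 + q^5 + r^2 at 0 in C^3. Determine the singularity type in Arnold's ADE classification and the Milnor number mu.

Type A4, Milnor number mu = 4.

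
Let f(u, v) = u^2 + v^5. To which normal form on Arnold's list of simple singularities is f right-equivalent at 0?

A_{4}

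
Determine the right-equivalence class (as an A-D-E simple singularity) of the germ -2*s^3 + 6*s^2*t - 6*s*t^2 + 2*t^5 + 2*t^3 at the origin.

E_8

The Hessian of f at 0 is [[0, 0], [0, 0]] with rank 0, so corank 2. A Groebner basis of the Jacobian ideal J(f) in C{s,t} is {t^4, s^2 - 2*s*t + t^2}; counting standard monomials gives mu = 8. Corank 2; j^3 = -2*(s - t)^3 is a perfect cube, so E-series; the 5-jet and mu = 8 give E_8.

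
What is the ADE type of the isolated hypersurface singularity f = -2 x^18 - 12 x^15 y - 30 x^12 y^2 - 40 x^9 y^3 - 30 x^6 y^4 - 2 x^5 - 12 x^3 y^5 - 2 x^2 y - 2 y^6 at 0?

The Hessian of f at 0 is [[0, 0], [0, 0]] with rank 0, so corank 2. A Groebner basis of the Jacobian ideal J(f) in C{x,y} is {x^2/6 + y^5, x^3, x*y}; counting standard monomials gives mu = 7. Corank 2; j^3 = -2*x^2*y has shape L^2 M (L != M), so D-series; mu = 7 gives D_7.

D_{7}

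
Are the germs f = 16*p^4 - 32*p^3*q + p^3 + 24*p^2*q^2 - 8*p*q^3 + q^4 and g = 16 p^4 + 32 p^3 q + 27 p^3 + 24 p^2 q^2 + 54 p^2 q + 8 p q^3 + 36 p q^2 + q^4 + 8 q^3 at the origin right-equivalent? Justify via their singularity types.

Yes.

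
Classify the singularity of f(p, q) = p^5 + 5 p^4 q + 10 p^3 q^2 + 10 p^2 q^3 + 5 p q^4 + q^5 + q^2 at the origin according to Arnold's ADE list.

A4

The Hessian of f at 0 is [[0, 0], [0, 2]] with rank 1, so corank 1. A Groebner basis of the Jacobian ideal J(f) in C{p,q} is {p^4, q}; counting standard monomials gives mu = 4. Corank 1: A-series; mu = 4 gives A_4.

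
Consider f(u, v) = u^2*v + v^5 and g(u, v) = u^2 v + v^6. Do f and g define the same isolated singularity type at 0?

No.

The Hessian of f at 0 has rank 0. Corank 2; j^3 = u^2*v has shape L^2 M (L != M), so D-series; mu = 6 gives D_6. The Hessian of g at 0 has rank 0. Corank 2; j^3 = u^2*v has shape L^2 M (L != M), so D-series; mu = 7 gives D_7. f is D_6 but g is D_7, hence not right-equivalent.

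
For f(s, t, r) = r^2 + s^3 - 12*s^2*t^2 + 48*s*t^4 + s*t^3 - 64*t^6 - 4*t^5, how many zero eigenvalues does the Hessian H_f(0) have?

2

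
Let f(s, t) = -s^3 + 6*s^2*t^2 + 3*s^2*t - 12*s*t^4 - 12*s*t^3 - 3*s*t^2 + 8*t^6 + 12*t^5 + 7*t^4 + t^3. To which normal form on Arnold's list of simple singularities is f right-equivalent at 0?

E6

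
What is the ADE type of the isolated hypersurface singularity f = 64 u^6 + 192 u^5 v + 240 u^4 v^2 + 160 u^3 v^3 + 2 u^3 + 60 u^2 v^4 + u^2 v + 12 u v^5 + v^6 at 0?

The Hessian of f at 0 has rank 0. Corank 2; j^3 = u^2*(2*u + v) has shape L^2 M (L != M), so D-series; mu = 7 gives D_7.

D_{7}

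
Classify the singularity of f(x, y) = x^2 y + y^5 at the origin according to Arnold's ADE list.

D_6

The Hessian of f at 0 has rank 0. Corank 2; j^3 = x^2*y has shape L^2 M (L != M), so D-series; mu = 6 gives D_6.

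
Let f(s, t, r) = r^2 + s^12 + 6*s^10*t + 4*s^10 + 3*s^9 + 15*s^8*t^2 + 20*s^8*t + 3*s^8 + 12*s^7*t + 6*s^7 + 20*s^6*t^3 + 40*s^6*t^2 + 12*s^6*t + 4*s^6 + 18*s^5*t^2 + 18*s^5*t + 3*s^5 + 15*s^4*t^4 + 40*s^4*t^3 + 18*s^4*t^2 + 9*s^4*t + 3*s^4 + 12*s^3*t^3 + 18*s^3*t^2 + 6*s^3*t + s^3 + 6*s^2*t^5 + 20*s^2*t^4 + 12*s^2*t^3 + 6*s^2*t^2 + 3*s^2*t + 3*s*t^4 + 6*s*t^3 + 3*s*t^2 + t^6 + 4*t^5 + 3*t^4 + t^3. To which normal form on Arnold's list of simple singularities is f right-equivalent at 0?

E_{8}

The Hessian of f at 0 has rank 1. Corank 2; j^3 = (s + t)^3 is a perfect cube, so E-series; the 5-jet and mu = 8 give E_8.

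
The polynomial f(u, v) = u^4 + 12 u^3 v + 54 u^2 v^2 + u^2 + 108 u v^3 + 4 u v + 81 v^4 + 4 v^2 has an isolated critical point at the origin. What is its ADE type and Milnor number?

Type A3, Milnor number mu = 3.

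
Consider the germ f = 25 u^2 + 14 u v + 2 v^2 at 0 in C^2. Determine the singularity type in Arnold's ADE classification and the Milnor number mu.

The Hessian of f at 0 has rank 2. Corank 0: nondegenerate Morse point, so A_1.

Type A_1, Milnor number mu = 1.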